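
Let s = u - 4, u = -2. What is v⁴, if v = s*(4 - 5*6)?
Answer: 592240896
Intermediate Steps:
s = -6 (s = -2 - 4 = -6)
v = 156 (v = -6*(4 - 5*6) = -6*(4 - 30) = -6*(-26) = 156)
v⁴ = 156⁴ = 592240896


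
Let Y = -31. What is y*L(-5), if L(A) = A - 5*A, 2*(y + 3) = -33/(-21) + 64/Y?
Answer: -14090/217 ≈ -64.931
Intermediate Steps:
y = -1409/434 (y = -3 + (-33/(-21) + 64/(-31))/2 = -3 + (-33*(-1/21) + 64*(-1/31))/2 = -3 + (11/7 - 64/31)/2 = -3 + (½)*(-107/217) = -3 - 107/434 = -1409/434 ≈ -3.2465)
L(A) = -4*A
y*L(-5) = -(-2818)*(-5)/217 = -1409/434*20 = -14090/217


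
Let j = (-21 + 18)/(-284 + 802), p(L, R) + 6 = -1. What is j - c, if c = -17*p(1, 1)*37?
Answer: -2280757/518 ≈ -4403.0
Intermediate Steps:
p(L, R) = -7 (p(L, R) = -6 - 1 = -7)
c = 4403 (c = -17*(-7)*37 = 119*37 = 4403)
j = -3/518 ≈ -0.0057915
j - c = -3/518 - 1*4403 = -3/518 - 4403 = -2280757/518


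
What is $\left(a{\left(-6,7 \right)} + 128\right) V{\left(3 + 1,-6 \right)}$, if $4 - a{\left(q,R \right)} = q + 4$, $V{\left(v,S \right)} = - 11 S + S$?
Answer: $8040$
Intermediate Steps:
$V{\left(v,S \right)} = - 10 S$
$a{\left(q,R \right)} = - q$ ($a{\left(q,R \right)} = 4 - \left(q + 4\right) = 4 - \left(4 + q\right) = - q$)
$\left(a{\left(-6,7 \right)} + 128\right) V{\left(3 + 1,-6 \right)} = \left(\left(-1\right) \left(-6\right) + 128\right) \left(\left(-10\right) \left(-6\right)\right) = \left(6 + 128\right) 60 = 134 \cdot 60 = 8040$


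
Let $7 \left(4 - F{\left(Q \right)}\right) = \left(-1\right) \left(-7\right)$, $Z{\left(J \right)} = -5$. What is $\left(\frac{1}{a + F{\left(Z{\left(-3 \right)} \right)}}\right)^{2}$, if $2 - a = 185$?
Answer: $\frac{1}{32400} \approx 3.0864 \cdot 10^{-5}$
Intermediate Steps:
$a = -183$ ($a = 2 - 185 = -183$)
$F{\left(Q \right)} = 3$ ($F{\left(Q \right)} = 4 - \frac{\left(-1\right) \left(-7\right)}{7} = 4 - 1 = 3$)
$\left(\frac{1}{a + F{\left(Z{\left(-3 \right)} \right)}}\right)^{2} = \left(\frac{1}{-183 + 3}\right)^{2} = \left(\frac{1}{-180}\right)^{2} = \left(- \frac{1}{180}\right)^{2} = \frac{1}{32400}$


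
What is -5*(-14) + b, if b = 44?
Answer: 114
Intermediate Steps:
-5*(-14) + b = -5*(-14) + 44 = 70 + 44 = 114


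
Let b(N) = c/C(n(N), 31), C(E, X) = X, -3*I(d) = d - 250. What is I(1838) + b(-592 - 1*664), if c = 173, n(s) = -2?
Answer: -48709/93 ≈ -523.75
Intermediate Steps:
I(d) = 250/3 - d/3 (I(d) = -(d - 250)/3 = -(-250 + d)/3 = 250/3 - d/3)
b(N) = 173/31
I(1838) + b(-592 - 1*664) = (250/3 - 1/3*1838) + 173/31 = (250/3 - 1838/3) + 173/31 = -1588/3 + 173/31 = -48709/93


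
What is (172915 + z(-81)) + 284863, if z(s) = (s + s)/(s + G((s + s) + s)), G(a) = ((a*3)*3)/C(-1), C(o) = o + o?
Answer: 11444446/25 ≈ 4.5778e+5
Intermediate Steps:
C(o) = 2*o
G(a) = -9*a/2 (G(a) = ((a*3)*3)/((2*(-1))) = ((3*a)*3)/(-2) = (9*a)*(-½) = -9*a/2)
z(s) = -4/25 (z(s) = (s + s)/(s - 9*((s + s) + s)/2) = (2*s)/(s - 9*(2*s + s)/2) = (2*s)/(s - 27*s/2) = (2*s)/((-25*s/2)) = (2*s)*(-2/(25*s)) = -4/25)
(172915 + z(-81)) + 284863 = (172915 - 4/25) + 284863 = 4322871/25 + 284863 = 11444446/25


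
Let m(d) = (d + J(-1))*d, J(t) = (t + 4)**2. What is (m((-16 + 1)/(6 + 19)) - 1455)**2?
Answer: 1332323001/625 ≈ 2.1317e+6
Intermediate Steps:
J(t) = (4 + t)**2
m(d) = d*(9 + d) (m(d) = (d + (4 - 1)**2)*d = (d + 3**2)*d = (d + 9)*d = (9 + d)*d = d*(9 + d))
(m((-16 + 1)/(6 + 19)) - 1455)**2 = (((-16 + 1)/(6 + 19))*(9 + (-16 + 1)/(6 + 19)) - 1455)**2 = ((-15/25)*(9 - 15/25) - 1455)**2 = ((-15*1/25)*(9 - 15*1/25) - 1455)**2 = (-3*(9 - 3/5)/5 - 1455)**2 = (-3/5*42/5 - 1455)**2 = (-126/25 - 1455)**2 = (-36501/25)**2 = 1332323001/625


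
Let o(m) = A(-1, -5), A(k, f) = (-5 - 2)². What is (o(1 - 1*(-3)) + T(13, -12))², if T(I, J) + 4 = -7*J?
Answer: 16641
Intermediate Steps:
A(k, f) = 49 (A(k, f) = (-7)² = 49)
o(m) = 49
T(I, J) = -4 - 7*J
(o(1 - 1*(-3)) + T(13, -12))² = (49 + (-4 - 7*(-12)))² = (49 + (-4 + 84))² = (49 + 80)² = 129² = 16641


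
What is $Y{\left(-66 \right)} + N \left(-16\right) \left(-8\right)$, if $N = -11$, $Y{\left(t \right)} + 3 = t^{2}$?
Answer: $2945$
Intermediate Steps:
$Y{\left(t \right)} = -3 + t^{2}$
$Y{\left(-66 \right)} + N \left(-16\right) \left(-8\right) = \left(-3 + \left(-66\right)^{2}\right) + \left(-11\right) \left(-16\right) \left(-8\right) = \left(-3 + 4356\right) + 176 \left(-8\right) = 4353 - 1408 = 2945$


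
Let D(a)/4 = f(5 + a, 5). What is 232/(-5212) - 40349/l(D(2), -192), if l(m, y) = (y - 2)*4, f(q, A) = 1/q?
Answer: 52529739/1011128 ≈ 51.952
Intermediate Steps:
D(a) = 4/(5 + a)
l(m, y) = -8 + 4*y (l(m, y) = (-2 + y)*4 = -8 + 4*y)
232/(-5212) - 40349/l(D(2), -192) = 232/(-5212) - 40349/(-8 + 4*(-192)) = 232*(-1/5212) - 40349/(-8 - 768) = -58/1303 - 40349/(-776) = -58/1303 - 40349*(-1/776) = -58/1303 + 40349/776 = 52529739/1011128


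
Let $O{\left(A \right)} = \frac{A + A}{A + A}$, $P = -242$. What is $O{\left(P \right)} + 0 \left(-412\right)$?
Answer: $1$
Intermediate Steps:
$O{\left(A \right)} = 1$ ($O{\left(A \right)} = \frac{2 A}{2 A} = 2 A \frac{1}{2 A} = 1$)
$O{\left(P \right)} + 0 \left(-412\right) = 1 + 0 \left(-412\right) = 1 + 0 = 1$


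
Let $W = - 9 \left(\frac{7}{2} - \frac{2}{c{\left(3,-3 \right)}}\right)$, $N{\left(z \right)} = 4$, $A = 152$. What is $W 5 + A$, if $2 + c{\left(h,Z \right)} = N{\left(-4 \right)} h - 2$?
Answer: $\frac{23}{4} \approx 5.75$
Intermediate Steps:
$c{\left(h,Z \right)} = -4 + 4 h$ ($c{\left(h,Z \right)} = -2 + \left(4 h - 2\right) = -2 + \left(-2 + 4 h\right) = -4 + 4 h$)
$W = - \frac{117}{4}$ ($W = - 9 \left(\frac{7}{2} - \frac{2}{-4 + 4 \cdot 3}\right) = - 9 \left(7 \cdot \frac{1}{2} - \frac{2}{-4 + 12}\right) = - 9 \left(\frac{7}{2} - \frac{2}{8}\right) = - 9 \left(\frac{7}{2} - \frac{1}{4}\right) = \left(-9\right) \frac{13}{4} = - \frac{117}{4} \approx -29.25$)
$W 5 + A = \left(- \frac{117}{4}\right) 5 + 152 = - \frac{585}{4} + 152 = \frac{23}{4}$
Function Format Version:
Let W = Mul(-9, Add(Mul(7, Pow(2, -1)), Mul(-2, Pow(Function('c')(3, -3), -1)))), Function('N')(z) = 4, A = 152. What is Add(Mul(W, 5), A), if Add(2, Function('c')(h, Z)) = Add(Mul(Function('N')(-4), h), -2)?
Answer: Rational(23, 4) ≈ 5.7500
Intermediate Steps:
Function('c')(h, Z) = Add(-4, Mul(4, h)) (Function('c')(h, Z) = Add(-2, Add(Mul(4, h), -2)) = Add(-2, Add(-2, Mul(4, h))) = Add(-4, Mul(4, h)))
W = Rational(-117, 4) (W = Mul(-9, Add(Mul(7, Pow(2, -1)), Mul(-2, Pow(Add(-4, Mul(4, 3)), -1)))) = Mul(-9, Add(Mul(7, Rational(1, 2)), Mul(-2, Pow(Add(-4, 12), -1)))) = Mul(-9, Add(Rational(7, 2), Mul(-2, Pow(8, -1)))) = Mul(-9, Add(Rational(7, 2), Mul(-2, Rational(1, 8)))) = Mul(-9, Add(Rational(7, 2), Rational(-1, 4))) = Mul(-9, Rational(13, 4)) = Rational(-117, 4) ≈ -29.250)
Add(Mul(W, 5), A) = Add(Mul(Rational(-117, 4), 5), 152) = Add(Rational(-585, 4), 152) = Rational(23, 4)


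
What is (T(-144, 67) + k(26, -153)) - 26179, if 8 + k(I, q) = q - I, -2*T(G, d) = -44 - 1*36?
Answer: -26326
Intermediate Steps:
T(G, d) = 40 (T(G, d) = -(-44 - 1*36)/2 = -(-44 - 36)/2 = -1/2*(-80) = 40)
k(I, q) = -8 + q - I (k(I, q) = -8 + (q - I) = -8 + q - I)
(T(-144, 67) + k(26, -153)) - 26179 = (40 + (-8 - 153 - 1*26)) - 26179 = (40 + (-8 - 153 - 26)) - 26179 = (40 - 187) - 26179 = -147 - 26179 = -26326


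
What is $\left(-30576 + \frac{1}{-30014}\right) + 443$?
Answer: $- \frac{904411863}{30014} \approx -30133.0$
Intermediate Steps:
$\left(-30576 + \frac{1}{-30014}\right) + 443 = \left(-30576 - \frac{1}{30014}\right) + 443 = - \frac{917708065}{30014} + 443 = - \frac{904411863}{30014}$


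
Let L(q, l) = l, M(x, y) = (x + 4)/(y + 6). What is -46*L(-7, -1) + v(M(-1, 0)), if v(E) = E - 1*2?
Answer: 89/2 ≈ 44.500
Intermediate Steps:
M(x, y) = (4 + x)/(6 + y)
v(E) = -2 + E (v(E) = E - 2 = -2 + E)
-46*L(-7, -1) + v(M(-1, 0)) = -46*(-1) + (-2 + (4 - 1)/(6 + 0)) = 46 + (-2 + 3/6) = 46 + (-2 + (1/6)*3) = 46 + (-2 + 1/2) = 46 - 3/2 = 89/2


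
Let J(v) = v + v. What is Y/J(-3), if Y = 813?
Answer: -271/2 ≈ -135.50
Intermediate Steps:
J(v) = 2*v
Y/J(-3) = 813/((2*(-3))) = 813/(-6) = 813*(-1/6) = -271/2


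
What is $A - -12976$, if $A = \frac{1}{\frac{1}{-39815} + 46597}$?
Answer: $\frac{24073848012519}{1855259554} \approx 12976.0$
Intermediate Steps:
$A = \frac{39815}{1855259554}$ ($A = \frac{1}{- \frac{1}{39815} + 46597} = \frac{1}{\frac{1855259554}{39815}} = \frac{39815}{1855259554} \approx 2.1461 \cdot 10^{-5}$)
$A - -12976 = \frac{39815}{1855259554} - -12976 = \frac{39815}{1855259554} + 12976 = \frac{24073848012519}{1855259554}$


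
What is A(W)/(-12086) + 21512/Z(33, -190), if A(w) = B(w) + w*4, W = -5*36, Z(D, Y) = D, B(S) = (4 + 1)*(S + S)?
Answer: 130038596/199419 ≈ 652.09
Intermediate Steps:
B(S) = 10*S (B(S) = 5*(2*S) = 10*S)
W = -180
A(w) = 14*w (A(w) = 10*w + w*4 = 10*w + 4*w = 14*w)
A(W)/(-12086) + 21512/Z(33, -190) = (14*(-180))/(-12086) + 21512/33 = -2520*(-1/12086) + 21512*(1/33) = 1260/6043 + 21512/33 = 130038596/199419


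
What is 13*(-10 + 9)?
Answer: -13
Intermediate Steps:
13*(-10 + 9) = 13*(-1) = -13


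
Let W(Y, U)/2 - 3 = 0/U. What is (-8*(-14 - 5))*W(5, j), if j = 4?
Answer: 912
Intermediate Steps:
W(Y, U) = 6 (W(Y, U) = 6 + 2*(0/U) = 6 + 2*0 = 6 + 0 = 6)
(-8*(-14 - 5))*W(5, j) = -8*(-14 - 5)*6 = -8*(-19)*6 = 152*6 = 912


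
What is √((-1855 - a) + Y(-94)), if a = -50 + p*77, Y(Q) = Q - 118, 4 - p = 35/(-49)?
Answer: 2*I*√595 ≈ 48.785*I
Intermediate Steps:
p = 33/7 (p = 4 - 35/(-49) = 4 - 35*(-1)/49 = 4 - 1*(-5/7) = 4 + 5/7 = 33/7 ≈ 4.7143)
Y(Q) = -118 + Q
a = 313 (a = -50 + (33/7)*77 = -50 + 363 = 313)
√((-1855 - a) + Y(-94)) = √((-1855 - 1*313) + (-118 - 94)) = √((-1855 - 313) - 212) = √(-2168 - 212) = √(-2380) = 2*I*√595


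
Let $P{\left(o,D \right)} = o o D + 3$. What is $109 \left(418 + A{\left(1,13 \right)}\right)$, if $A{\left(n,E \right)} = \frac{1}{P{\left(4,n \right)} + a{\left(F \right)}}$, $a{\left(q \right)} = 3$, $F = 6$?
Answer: $\frac{1002473}{22} \approx 45567.0$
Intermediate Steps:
$P{\left(o,D \right)} = 3 + D o^{2}$ ($P{\left(o,D \right)} = o^{2} D + 3 = D o^{2} + 3 = 3 + D o^{2}$)
$A{\left(n,E \right)} = \frac{1}{6 + 16 n}$ ($A{\left(n,E \right)} = \frac{1}{\left(3 + n 4^{2}\right) + 3} = \frac{1}{\left(3 + n 16\right) + 3} = \frac{1}{\left(3 + 16 n\right) + 3} = \frac{1}{6 + 16 n}$)
$109 \left(418 + A{\left(1,13 \right)}\right) = 109 \left(418 + \frac{1}{2 \left(3 + 8 \cdot 1\right)}\right) = 109 \left(418 + \frac{1}{2 \left(3 + 8\right)}\right) = 109 \left(418 + \frac{1}{2 \cdot 11}\right) = 109 \left(418 + \frac{1}{2} \cdot \frac{1}{11}\right) = 109 \left(418 + \frac{1}{22}\right) = 109 \cdot \frac{9197}{22} = \frac{1002473}{22}$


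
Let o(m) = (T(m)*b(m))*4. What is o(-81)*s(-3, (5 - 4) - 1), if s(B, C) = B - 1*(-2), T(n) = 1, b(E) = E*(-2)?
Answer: -648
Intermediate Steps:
b(E) = -2*E
s(B, C) = 2 + B (s(B, C) = B + 2 = 2 + B)
o(m) = -8*m (o(m) = (1*(-2*m))*4 = -2*m*4 = -8*m)
o(-81)*s(-3, (5 - 4) - 1) = (-8*(-81))*(2 - 3) = 648*(-1) = -648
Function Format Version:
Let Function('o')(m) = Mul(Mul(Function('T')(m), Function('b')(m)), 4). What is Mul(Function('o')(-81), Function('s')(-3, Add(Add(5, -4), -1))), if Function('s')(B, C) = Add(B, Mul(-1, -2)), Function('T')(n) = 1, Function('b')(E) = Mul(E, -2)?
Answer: -648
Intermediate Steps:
Function('b')(E) = Mul(-2, E)
Function('s')(B, C) = Add(2, B) (Function('s')(B, C) = Add(B, 2) = Add(2, B))
Function('o')(m) = Mul(-8, m) (Function('o')(m) = Mul(Mul(1, Mul(-2, m)), 4) = Mul(Mul(-2, m), 4) = Mul(-8, m))
Mul(Function('o')(-81), Function('s')(-3, Add(Add(5, -4), -1))) = Mul(Mul(-8, -81), Add(2, -3)) = Mul(648, -1) = -648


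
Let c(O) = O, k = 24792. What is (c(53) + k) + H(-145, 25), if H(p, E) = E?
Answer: 24870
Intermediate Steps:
(c(53) + k) + H(-145, 25) = (53 + 24792) + 25 = 24845 + 25 = 24870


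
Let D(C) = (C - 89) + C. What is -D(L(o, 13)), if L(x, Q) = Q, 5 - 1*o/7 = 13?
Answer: 63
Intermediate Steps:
o = -56 (o = 35 - 7*13 = 35 - 91 = -56)
D(C) = -89 + 2*C (D(C) = (-89 + C) + C = -89 + 2*C)
-D(L(o, 13)) = -(-89 + 2*13) = -(-89 + 26) = -1*(-63) = 63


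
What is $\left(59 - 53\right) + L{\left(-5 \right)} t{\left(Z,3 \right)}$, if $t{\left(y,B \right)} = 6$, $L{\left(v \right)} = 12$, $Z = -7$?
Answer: $78$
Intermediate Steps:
$\left(59 - 53\right) + L{\left(-5 \right)} t{\left(Z,3 \right)} = \left(59 - 53\right) + 12 \cdot 6 = 6 + 72 = 78$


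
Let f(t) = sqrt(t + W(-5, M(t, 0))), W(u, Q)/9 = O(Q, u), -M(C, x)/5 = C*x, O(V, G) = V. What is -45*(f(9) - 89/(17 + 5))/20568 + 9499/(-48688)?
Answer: -44248619/229490888 ≈ -0.19281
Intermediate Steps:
M(C, x) = -5*C*x
W(u, Q) = 9*Q
f(t) = sqrt(t) (f(t) = sqrt(t + 9*(-5*t*0)) = sqrt(t + 9*0) = sqrt(t + 0) = sqrt(t))
-45*(f(9) - 89/(17 + 5))/20568 + 9499/(-48688) = -45*(sqrt(9) - 89/(17 + 5))/20568 + 9499/(-48688) = -45*(3 - 89/22)*(1/20568) + 9499*(-1/48688) = -45*(3 - 89*1/22)*(1/20568) - 9499/48688 = -45*(3 - 89/22)*(1/20568) - 9499/48688 = -45*(-23/22)*(1/20568) - 9499/48688 = (1035/22)*(1/20568) - 9499/48688 = 345/150832 - 9499/48688 = -44248619/229490888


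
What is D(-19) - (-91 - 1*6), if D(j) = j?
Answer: 78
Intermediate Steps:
D(-19) - (-91 - 1*6) = -19 - (-91 - 1*6) = -19 - (-91 - 6) = -19 - 1*(-97) = -19 + 97 = 78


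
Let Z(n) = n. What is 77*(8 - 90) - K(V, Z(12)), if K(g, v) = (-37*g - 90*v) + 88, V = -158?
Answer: -11168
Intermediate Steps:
K(g, v) = 88 - 90*v - 37*g (K(g, v) = (-90*v - 37*g) + 88 = 88 - 90*v - 37*g)
77*(8 - 90) - K(V, Z(12)) = 77*(8 - 90) - (88 - 90*12 - 37*(-158)) = 77*(-82) - (88 - 1080 + 5846) = -6314 - 1*4854 = -6314 - 4854 = -11168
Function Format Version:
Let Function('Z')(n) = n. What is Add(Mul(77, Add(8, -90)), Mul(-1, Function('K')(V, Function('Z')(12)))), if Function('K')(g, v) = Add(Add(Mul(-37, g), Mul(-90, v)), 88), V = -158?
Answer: -11168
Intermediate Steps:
Function('K')(g, v) = Add(88, Mul(-90, v), Mul(-37, g)) (Function('K')(g, v) = Add(Add(Mul(-90, v), Mul(-37, g)), 88) = Add(88, Mul(-90, v), Mul(-37, g)))
Add(Mul(77, Add(8, -90)), Mul(-1, Function('K')(V, Function('Z')(12)))) = Add(Mul(77, Add(8, -90)), Mul(-1, Add(88, Mul(-90, 12), Mul(-37, -158)))) = Add(Mul(77, -82), Mul(-1, Add(88, -1080, 5846))) = Add(-6314, Mul(-1, 4854)) = Add(-6314, -4854) = -11168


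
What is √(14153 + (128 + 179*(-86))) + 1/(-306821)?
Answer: -1/306821 + I*√1113 ≈ -3.2592e-6 + 33.362*I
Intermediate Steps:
√(14153 + (128 + 179*(-86))) + 1/(-306821) = √(14153 + (128 - 15394)) - 1/306821 = √(14153 - 15266) - 1/306821 = √(-1113) - 1/306821 = I*√1113 - 1/306821 = -1/306821 + I*√1113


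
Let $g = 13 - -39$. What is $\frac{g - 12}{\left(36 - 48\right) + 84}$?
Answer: $\frac{5}{9} \approx 0.55556$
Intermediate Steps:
$g = 52$ ($g = 13 + 39 = 52$)
$\frac{g - 12}{\left(36 - 48\right) + 84} = \frac{52 - 12}{\left(36 - 48\right) + 84} = \frac{1}{\left(36 - 48\right) + 84} \cdot 40 = \frac{1}{-12 + 84} \cdot 40 = \frac{1}{72} \cdot 40 = \frac{5}{9}$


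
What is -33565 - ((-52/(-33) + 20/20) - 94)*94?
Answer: -824047/33 ≈ -24971.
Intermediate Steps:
-33565 - ((-52/(-33) + 20/20) - 94)*94 = -33565 - ((-52*(-1/33) + 20*(1/20)) - 94)*94 = -33565 - ((52/33 + 1) - 94)*94 = -33565 - (85/33 - 94)*94 = -33565 - (-3017)*94/33 = -33565 - 1*(-283598/33) = -33565 + 283598/33 = -824047/33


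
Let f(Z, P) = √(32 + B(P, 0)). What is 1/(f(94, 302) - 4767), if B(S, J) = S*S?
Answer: -1589/7544351 - 2*√22809/22633053 ≈ -0.00022397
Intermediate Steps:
B(S, J) = S²
f(Z, P) = √(32 + P²)
1/(f(94, 302) - 4767) = 1/(√(32 + 302²) - 4767) = 1/(√(32 + 91204) - 4767) = 1/(√91236 - 4767) = 1/(2*√22809 - 4767) = 1/(-4767 + 2*√22809)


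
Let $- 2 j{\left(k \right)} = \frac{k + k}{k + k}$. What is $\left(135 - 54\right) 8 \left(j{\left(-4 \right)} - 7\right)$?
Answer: $-4860$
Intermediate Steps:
$j{\left(k \right)} = - \frac{1}{2}$ ($j{\left(k \right)} = - \frac{\left(k + k\right) \frac{1}{k + k}}{2} = - \frac{2 k \frac{1}{2 k}}{2} = \left(- \frac{1}{2}\right) 1 = - \frac{1}{2}$)
$\left(135 - 54\right) 8 \left(j{\left(-4 \right)} - 7\right) = \left(135 - 54\right) 8 \left(- \frac{1}{2} - 7\right) = 81 \cdot 8 \left(- \frac{15}{2}\right) = 81 \left(-60\right) = -4860$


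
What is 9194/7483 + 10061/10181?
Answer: 168890577/76184423 ≈ 2.2169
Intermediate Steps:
9194/7483 + 10061/10181 = 168890577/76184423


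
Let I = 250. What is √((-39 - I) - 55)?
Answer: 2*I*√86 ≈ 18.547*I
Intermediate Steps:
√((-39 - I) - 55) = √((-39 - 1*250) - 55) = √((-39 - 250) - 55) = √(-289 - 55) = √(-344) = 2*I*√86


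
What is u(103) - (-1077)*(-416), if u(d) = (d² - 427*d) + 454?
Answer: -480950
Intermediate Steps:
u(d) = 454 + d² - 427*d
u(103) - (-1077)*(-416) = (454 + 103² - 427*103) - (-1077)*(-416) = (454 + 10609 - 43981) - 1*448032 = -32918 - 448032 = -480950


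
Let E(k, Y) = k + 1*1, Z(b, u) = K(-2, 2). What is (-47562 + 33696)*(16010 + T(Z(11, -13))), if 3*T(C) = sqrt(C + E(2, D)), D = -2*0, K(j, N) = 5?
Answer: -221994660 - 9244*sqrt(2) ≈ -2.2201e+8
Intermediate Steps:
D = 0
Z(b, u) = 5
E(k, Y) = 1 + k (E(k, Y) = k + 1 = 1 + k)
T(C) = sqrt(3 + C)/3 (T(C) = sqrt(C + (1 + 2))/3 = sqrt(C + 3)/3 = sqrt(3 + C)/3)
(-47562 + 33696)*(16010 + T(Z(11, -13))) = (-47562 + 33696)*(16010 + sqrt(3 + 5)/3) = -13866*(16010 + sqrt(8)/3) = -13866*(16010 + (2*sqrt(2))/3) = -13866*(16010 + 2*sqrt(2)/3) = -221994660 - 9244*sqrt(2)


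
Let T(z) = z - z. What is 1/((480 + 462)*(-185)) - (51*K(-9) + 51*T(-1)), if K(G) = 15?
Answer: -133316551/174270 ≈ -765.00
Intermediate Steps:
T(z) = 0
1/((480 + 462)*(-185)) - (51*K(-9) + 51*T(-1)) = 1/((480 + 462)*(-185)) - 51/(1/(0 + 15)) = -1/185/942 - 51/(1/15) = (1/942)*(-1/185) - 51/1/15 = -1/174270 - 51*15 = -1/174270 - 765 = -133316551/174270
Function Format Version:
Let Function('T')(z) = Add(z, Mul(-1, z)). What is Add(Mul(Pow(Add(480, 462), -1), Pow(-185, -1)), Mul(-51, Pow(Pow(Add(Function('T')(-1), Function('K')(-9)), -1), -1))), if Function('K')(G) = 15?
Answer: Rational(-133316551, 174270) ≈ -765.00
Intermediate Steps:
Function('T')(z) = 0
Add(Mul(Pow(Add(480, 462), -1), Pow(-185, -1)), Mul(-51, Pow(Pow(Add(Function('T')(-1), Function('K')(-9)), -1), -1))) = Add(Mul(Pow(Add(480, 462), -1), Pow(-185, -1)), Mul(-51, Pow(Pow(Add(0, 15), -1), -1))) = Add(Mul(Pow(942, -1), Rational(-1, 185)), Mul(-51, Pow(Pow(15, -1), -1))) = Add(Mul(Rational(1, 942), Rational(-1, 185)), Mul(-51, Pow(Rational(1, 15), -1))) = Add(Rational(-1, 174270), Mul(-51, 15)) = Add(Rational(-1, 174270), -765) = Rational(-133316551, 174270)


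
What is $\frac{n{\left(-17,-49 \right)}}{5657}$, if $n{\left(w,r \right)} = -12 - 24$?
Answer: $- \frac{36}{5657} \approx -0.0063638$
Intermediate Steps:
$n{\left(w,r \right)} = -36$
$\frac{n{\left(-17,-49 \right)}}{5657} = - \frac{36}{5657}$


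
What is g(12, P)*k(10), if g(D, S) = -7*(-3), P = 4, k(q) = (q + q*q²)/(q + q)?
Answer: 2121/2 ≈ 1060.5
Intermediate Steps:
k(q) = (q + q³)/(2*q) (k(q) = (q + q³)/((2*q)) = (q + q³)*(1/(2*q)) = (q + q³)/(2*q))
g(D, S) = 21
g(12, P)*k(10) = 21*(½ + (½)*10²) = 21*(½ + (½)*100) = 21*(½ + 50) = 21*(101/2) = 2121/2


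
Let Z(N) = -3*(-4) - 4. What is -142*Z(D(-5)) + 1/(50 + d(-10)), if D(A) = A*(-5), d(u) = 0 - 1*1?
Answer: -55663/49 ≈ -1136.0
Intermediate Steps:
d(u) = -1 (d(u) = 0 - 1 = -1)
D(A) = -5*A
Z(N) = 8 (Z(N) = 12 - 4 = 8)
-142*Z(D(-5)) + 1/(50 + d(-10)) = -142*8 + 1/(50 - 1) = -1136 + 1/49 = -55663/49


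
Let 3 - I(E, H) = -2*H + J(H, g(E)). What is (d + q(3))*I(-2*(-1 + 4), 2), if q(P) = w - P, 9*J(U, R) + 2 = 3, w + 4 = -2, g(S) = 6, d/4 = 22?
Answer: 4898/9 ≈ 544.22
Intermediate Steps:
d = 88 (d = 4*22 = 88)
w = -6 (w = -4 - 2 = -6)
J(U, R) = ⅑ (J(U, R) = -2/9 + (⅑)*3 = -2/9 + ⅓ = ⅑)
q(P) = -6 - P
I(E, H) = 26/9 + 2*H (I(E, H) = 3 - (-2*H + ⅑) = 3 - (⅑ - 2*H) = 3 + (-⅑ + 2*H) = 26/9 + 2*H)
(d + q(3))*I(-2*(-1 + 4), 2) = (88 + (-6 - 1*3))*(26/9 + 2*2) = (88 + (-6 - 3))*(26/9 + 4) = (88 - 9)*(62/9) = 79*(62/9) = 4898/9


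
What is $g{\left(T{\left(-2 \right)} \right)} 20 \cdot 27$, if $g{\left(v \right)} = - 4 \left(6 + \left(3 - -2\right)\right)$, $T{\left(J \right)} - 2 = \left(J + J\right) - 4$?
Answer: $-23760$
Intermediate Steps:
$T{\left(J \right)} = -2 + 2 J$ ($T{\left(J \right)} = 2 + \left(\left(J + J\right) - 4\right) = 2 + \left(2 J - 4\right) = 2 + \left(-4 + 2 J\right) = -2 + 2 J$)
$g{\left(v \right)} = -44$ ($g{\left(v \right)} = - 4 \left(6 + \left(3 + 2\right)\right) = - 4 \left(6 + 5\right) = \left(-4\right) 11 = -44$)
$g{\left(T{\left(-2 \right)} \right)} 20 \cdot 27 = \left(-44\right) 20 \cdot 27 = \left(-880\right) 27 = -23760$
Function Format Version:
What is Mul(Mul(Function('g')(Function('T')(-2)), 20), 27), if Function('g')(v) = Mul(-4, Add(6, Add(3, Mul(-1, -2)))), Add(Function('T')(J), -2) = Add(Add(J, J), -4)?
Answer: -23760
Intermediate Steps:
Function('T')(J) = Add(-2, Mul(2, J)) (Function('T')(J) = Add(2, Add(Add(J, J), -4)) = Add(2, Add(Mul(2, J), -4)) = Add(2, Add(-4, Mul(2, J))) = Add(-2, Mul(2, J)))
Function('g')(v) = -44 (Function('g')(v) = Mul(-4, Add(6, Add(3, 2))) = Mul(-4, Add(6, 5)) = Mul(-4, 11) = -44)
Mul(Mul(Function('g')(Function('T')(-2)), 20), 27) = Mul(Mul(-44, 20), 27) = Mul(-880, 27) = -23760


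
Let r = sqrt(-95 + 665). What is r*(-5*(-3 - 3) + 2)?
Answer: 32*sqrt(570) ≈ 763.99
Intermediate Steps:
r = sqrt(570) ≈ 23.875
r*(-5*(-3 - 3) + 2) = sqrt(570)*(-5*(-3 - 3) + 2) = sqrt(570)*(-5*(-6) + 2) = sqrt(570)*(30 + 2) = sqrt(570)*32 = 32*sqrt(570)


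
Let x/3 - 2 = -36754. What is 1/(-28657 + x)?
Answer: -1/138913 ≈ -7.1988e-6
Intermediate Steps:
x = -110256 (x = 6 + 3*(-36754) = 6 - 110262 = -110256)
1/(-28657 + x) = 1/(-28657 - 110256) = 1/(-138913) = -1/138913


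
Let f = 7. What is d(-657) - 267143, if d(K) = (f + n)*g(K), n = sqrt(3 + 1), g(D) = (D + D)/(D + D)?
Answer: -267134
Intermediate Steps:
g(D) = 1 (g(D) = (2*D)/((2*D)) = (2*D)*(1/(2*D)) = 1)
n = 2 (n = sqrt(4) = 2)
d(K) = 9 (d(K) = (7 + 2)*1 = 9*1 = 9)
d(-657) - 267143 = 9 - 267143 = -267134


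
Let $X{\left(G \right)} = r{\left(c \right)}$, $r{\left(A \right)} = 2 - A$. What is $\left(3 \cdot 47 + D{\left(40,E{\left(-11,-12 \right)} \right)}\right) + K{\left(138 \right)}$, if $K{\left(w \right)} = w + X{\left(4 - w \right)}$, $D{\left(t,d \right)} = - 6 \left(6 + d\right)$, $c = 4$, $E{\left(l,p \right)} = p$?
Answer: $313$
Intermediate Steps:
$D{\left(t,d \right)} = -36 - 6 d$
$X{\left(G \right)} = -2$ ($X{\left(G \right)} = 2 - 4 = -2$)
$K{\left(w \right)} = -2 + w$ ($K{\left(w \right)} = w - 2 = -2 + w$)
$\left(3 \cdot 47 + D{\left(40,E{\left(-11,-12 \right)} \right)}\right) + K{\left(138 \right)} = \left(3 \cdot 47 - -36\right) + \left(-2 + 138\right) = \left(141 + \left(-36 + 72\right)\right) + 136 = \left(141 + 36\right) + 136 = 177 + 136 = 313$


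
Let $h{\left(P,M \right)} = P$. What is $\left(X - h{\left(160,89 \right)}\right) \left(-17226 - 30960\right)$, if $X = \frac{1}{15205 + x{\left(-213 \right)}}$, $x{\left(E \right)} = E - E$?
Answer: $\frac{117226852614}{15205} \approx 7.7098 \cdot 10^{6}$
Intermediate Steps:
$x{\left(E \right)} = 0$
$X = \frac{1}{15205}$ ($X = \frac{1}{15205 + 0} = \frac{1}{15205} \approx 6.5768 \cdot 10^{-5}$)
$\left(X - h{\left(160,89 \right)}\right) \left(-17226 - 30960\right) = \left(\frac{1}{15205} - 160\right) \left(-17226 - 30960\right) = \left(\frac{1}{15205} - 160\right) \left(-48186\right) = \left(- \frac{2432799}{15205}\right) \left(-48186\right) = \frac{117226852614}{15205}$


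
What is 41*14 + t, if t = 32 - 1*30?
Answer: 576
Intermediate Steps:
t = 2 (t = 32 - 30 = 2)
41*14 + t = 41*14 + 2 = 574 + 2 = 576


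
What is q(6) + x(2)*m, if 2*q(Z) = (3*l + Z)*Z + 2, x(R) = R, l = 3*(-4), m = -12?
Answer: -113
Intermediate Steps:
l = -12
q(Z) = 1 + Z*(-36 + Z)/2 (q(Z) = ((3*(-12) + Z)*Z + 2)/2 = ((-36 + Z)*Z + 2)/2 = (Z*(-36 + Z) + 2)/2 = (2 + Z*(-36 + Z))/2 = 1 + Z*(-36 + Z)/2)
q(6) + x(2)*m = (1 + (½)*6² - 18*6) + 2*(-12) = (1 + (½)*36 - 108) - 24 = (1 + 18 - 108) - 24 = -89 - 24 = -113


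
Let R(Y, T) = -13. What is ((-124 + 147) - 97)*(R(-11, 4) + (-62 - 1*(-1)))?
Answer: 5476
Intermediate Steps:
((-124 + 147) - 97)*(R(-11, 4) + (-62 - 1*(-1))) = ((-124 + 147) - 97)*(-13 + (-62 - 1*(-1))) = (23 - 97)*(-13 + (-62 + 1)) = -74*(-13 - 61) = -74*(-74) = 5476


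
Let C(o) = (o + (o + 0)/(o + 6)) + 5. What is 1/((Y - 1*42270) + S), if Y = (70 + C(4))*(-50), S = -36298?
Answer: -1/82538 ≈ -1.2116e-5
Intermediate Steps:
C(o) = 5 + o + o/(6 + o) (C(o) = (o + o/(6 + o)) + 5 = 5 + o + o/(6 + o))
Y = -3970 (Y = (70 + (30 + 4² + 12*4)/(6 + 4))*(-50) = (70 + (30 + 16 + 48)/10)*(-50) = (70 + (⅒)*94)*(-50) = (70 + 47/5)*(-50) = (397/5)*(-50) = -3970)
1/((Y - 1*42270) + S) = 1/((-3970 - 1*42270) - 36298) = 1/((-3970 - 42270) - 36298) = 1/(-46240 - 36298) = 1/(-82538) = -1/82538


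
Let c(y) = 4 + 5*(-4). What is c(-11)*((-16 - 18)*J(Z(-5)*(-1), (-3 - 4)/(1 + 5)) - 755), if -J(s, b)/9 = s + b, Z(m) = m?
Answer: -6688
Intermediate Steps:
c(y) = -16 (c(y) = 4 - 20 = -16)
J(s, b) = -9*b - 9*s (J(s, b) = -9*(s + b) = -9*(b + s) = -9*b - 9*s)
c(-11)*((-16 - 18)*J(Z(-5)*(-1), (-3 - 4)/(1 + 5)) - 755) = -16*((-16 - 18)*(-9*(-3 - 4)/(1 + 5) - (-45)*(-1)) - 755) = -16*(-34*(-(-63)/6 - 9*5) - 755) = -16*(-34*(-(-63)/6 - 45) - 755) = -16*(-34*(-9*(-7/6) - 45) - 755) = -16*(-34*(21/2 - 45) - 755) = -16*(-34*(-69/2) - 755) = -16*(1173 - 755) = -16*418 = -6688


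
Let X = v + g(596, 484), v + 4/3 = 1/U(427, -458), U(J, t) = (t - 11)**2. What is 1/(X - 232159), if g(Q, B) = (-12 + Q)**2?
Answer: 659883/71858399210 ≈ 9.1831e-6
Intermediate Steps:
U(J, t) = (-11 + t)**2
v = -879841/659883 (v = -4/3 + 1/((-11 - 458)**2) = -4/3 + 1/((-469)**2) = -4/3 + 1/219961 = -879841/659883 ≈ -1.3333)
X = 225056176607/659883 (X = -879841/659883 + (-12 + 596)**2 = -879841/659883 + 584**2 = -879841/659883 + 341056 = 225056176607/659883 ≈ 3.4105e+5)
1/(X - 232159) = 1/(225056176607/659883 - 232159) = 1/(71858399210/659883) = 659883/71858399210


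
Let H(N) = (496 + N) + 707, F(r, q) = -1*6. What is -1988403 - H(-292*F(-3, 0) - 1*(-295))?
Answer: -1991653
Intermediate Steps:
F(r, q) = -6
H(N) = 1203 + N
-1988403 - H(-292*F(-3, 0) - 1*(-295)) = -1988403 - (1203 + (-292*(-6) - 1*(-295))) = -1988403 - (1203 + (1752 + 295)) = -1988403 - (1203 + 2047) = -1988403 - 1*3250 = -1988403 - 3250 = -1991653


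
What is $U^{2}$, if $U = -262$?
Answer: $68644$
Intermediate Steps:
$U^{2} = \left(-262\right)^{2} = 68644$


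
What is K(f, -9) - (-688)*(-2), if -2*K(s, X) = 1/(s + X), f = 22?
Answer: -35777/26 ≈ -1376.0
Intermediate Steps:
K(s, X) = -1/(2*(X + s)) (K(s, X) = -1/(2*(s + X)) = -1/(2*(X + s)))
K(f, -9) - (-688)*(-2) = -1/(2*(-9) + 2*22) - (-688)*(-2) = -1/(-18 + 44) - 86*16 = -1/26 - 1376 = -35777/26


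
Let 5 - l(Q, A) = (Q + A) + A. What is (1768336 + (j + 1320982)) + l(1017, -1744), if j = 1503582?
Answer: 4595376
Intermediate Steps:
l(Q, A) = 5 - Q - 2*A (l(Q, A) = 5 - ((Q + A) + A) = 5 - ((A + Q) + A) = 5 - (Q + 2*A) = 5 + (-Q - 2*A) = 5 - Q - 2*A)
(1768336 + (j + 1320982)) + l(1017, -1744) = (1768336 + (1503582 + 1320982)) + (5 - 1*1017 - 2*(-1744)) = (1768336 + 2824564) + (5 - 1017 + 3488) = 4592900 + 2476 = 4595376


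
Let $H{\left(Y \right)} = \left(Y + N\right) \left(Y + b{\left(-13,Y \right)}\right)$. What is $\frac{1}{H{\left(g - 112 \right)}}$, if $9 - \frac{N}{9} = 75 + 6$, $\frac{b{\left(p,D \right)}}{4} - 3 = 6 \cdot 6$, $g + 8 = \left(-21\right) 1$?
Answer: $- \frac{1}{11835} \approx -8.4495 \cdot 10^{-5}$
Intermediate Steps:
$g = -29$ ($g = -8 - 21 = -29$)
$b{\left(p,D \right)} = 156$ ($b{\left(p,D \right)} = 12 + 4 \cdot 6 \cdot 6 = 12 + 4 \cdot 36 = 12 + 144 = 156$)
$N = -648$ ($N = 81 - 9 \left(75 + 6\right) = 81 - 729 = -648$)
$H{\left(Y \right)} = \left(-648 + Y\right) \left(156 + Y\right)$ ($H{\left(Y \right)} = \left(Y - 648\right) \left(Y + 156\right) = \left(-648 + Y\right) \left(156 + Y\right)$)
$\frac{1}{H{\left(g - 112 \right)}} = \frac{1}{-101088 + \left(-29 - 112\right)^{2} - 492 \left(-29 - 112\right)} = \frac{1}{-101088 + \left(-141\right)^{2} - -69372} = \frac{1}{-101088 + 19881 + 69372} = \frac{1}{-11835} = - \frac{1}{11835}$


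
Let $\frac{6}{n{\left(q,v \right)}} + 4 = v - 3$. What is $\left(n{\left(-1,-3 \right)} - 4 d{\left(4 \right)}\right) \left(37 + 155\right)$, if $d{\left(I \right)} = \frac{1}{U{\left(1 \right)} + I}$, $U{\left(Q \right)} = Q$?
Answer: $- \frac{1344}{5} \approx -268.8$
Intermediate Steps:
$n{\left(q,v \right)} = \frac{6}{-7 + v}$ ($n{\left(q,v \right)} = \frac{6}{-4 + \left(v - 3\right)} = \frac{6}{-4 + \left(-3 + v\right)} = \frac{6}{-7 + v}$)
$d{\left(I \right)} = \frac{1}{1 + I}$
$\left(n{\left(-1,-3 \right)} - 4 d{\left(4 \right)}\right) \left(37 + 155\right) = \left(\frac{6}{-7 - 3} - \frac{4}{1 + 4}\right) \left(37 + 155\right) = \left(\frac{6}{-10} - \frac{4}{5}\right) 192 = \left(6 \left(- \frac{1}{10}\right) - \frac{4}{5}\right) 192 = \left(- \frac{3}{5} - \frac{4}{5}\right) 192 = \left(- \frac{7}{5}\right) 192 = - \frac{1344}{5}$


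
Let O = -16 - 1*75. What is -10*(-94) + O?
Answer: 849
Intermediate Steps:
O = -91 (O = -16 - 75 = -91)
-10*(-94) + O = -10*(-94) - 91 = 940 - 91 = 849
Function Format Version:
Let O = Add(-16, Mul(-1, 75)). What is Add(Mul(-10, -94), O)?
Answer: 849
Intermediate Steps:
O = -91 (O = Add(-16, -75) = -91)
Add(Mul(-10, -94), O) = Add(Mul(-10, -94), -91) = Add(940, -91) = 849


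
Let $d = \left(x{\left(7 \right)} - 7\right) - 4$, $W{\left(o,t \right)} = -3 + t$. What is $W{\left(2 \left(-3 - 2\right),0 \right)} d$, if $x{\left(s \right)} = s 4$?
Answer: $-51$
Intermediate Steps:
$x{\left(s \right)} = 4 s$
$d = 17$ ($d = \left(4 \cdot 7 - 7\right) - 4 = \left(28 - 7\right) - 4 = 21 - 4 = 17$)
$W{\left(2 \left(-3 - 2\right),0 \right)} d = \left(-3 + 0\right) 17 = \left(-3\right) 17 = -51$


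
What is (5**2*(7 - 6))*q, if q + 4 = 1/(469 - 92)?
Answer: -37675/377 ≈ -99.934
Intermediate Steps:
q = -1507/377 (q = -4 + 1/(469 - 92) = -4 + 1/377 = -1507/377 ≈ -3.9973)
(5**2*(7 - 6))*q = (5**2*(7 - 6))*(-1507/377) = (25*1)*(-1507/377) = 25*(-1507/377) = -37675/377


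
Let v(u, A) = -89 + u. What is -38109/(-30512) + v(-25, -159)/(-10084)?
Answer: 96942381/76920752 ≈ 1.2603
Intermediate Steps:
-38109/(-30512) + v(-25, -159)/(-10084) = -38109/(-30512) + (-89 - 25)/(-10084) = -38109*(-1/30512) - 114*(-1/10084) = 38109/30512 + 57/5042 = 96942381/76920752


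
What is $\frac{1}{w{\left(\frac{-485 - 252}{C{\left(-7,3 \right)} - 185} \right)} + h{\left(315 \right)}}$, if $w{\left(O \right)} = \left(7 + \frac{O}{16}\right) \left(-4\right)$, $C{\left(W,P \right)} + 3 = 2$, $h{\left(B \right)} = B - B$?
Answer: $- \frac{744}{21569} \approx -0.034494$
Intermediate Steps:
$h{\left(B \right)} = 0$
$C{\left(W,P \right)} = -1$ ($C{\left(W,P \right)} = -3 + 2 = -1$)
$w{\left(O \right)} = -28 - \frac{O}{4}$ ($w{\left(O \right)} = \left(7 + O \frac{1}{16}\right) \left(-4\right) = \left(7 + \frac{O}{16}\right) \left(-4\right) = -28 - \frac{O}{4}$)
$\frac{1}{w{\left(\frac{-485 - 252}{C{\left(-7,3 \right)} - 185} \right)} + h{\left(315 \right)}} = \frac{1}{\left(-28 - \frac{\left(-485 - 252\right) \frac{1}{-1 - 185}}{4}\right) + 0} = \frac{1}{\left(-28 - \frac{\left(-737\right) \frac{1}{-186}}{4}\right) + 0} = \frac{1}{\left(-28 - \frac{\left(-737\right) \left(- \frac{1}{186}\right)}{4}\right) + 0} = \frac{1}{\left(-28 - \frac{737}{744}\right) + 0} = \frac{1}{- \frac{21569}{744} + 0} = \frac{1}{- \frac{21569}{744}} = - \frac{744}{21569}$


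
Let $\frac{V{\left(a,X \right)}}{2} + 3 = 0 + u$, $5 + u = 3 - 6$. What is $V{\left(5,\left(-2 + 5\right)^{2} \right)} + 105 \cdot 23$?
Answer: $2393$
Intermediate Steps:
$u = -8$ ($u = -5 + \left(3 - 6\right) = -5 - 3 = -8$)
$V{\left(a,X \right)} = -22$ ($V{\left(a,X \right)} = -6 + 2 \left(0 - 8\right) = -6 + 2 \left(-8\right) = -6 - 16 = -22$)
$V{\left(5,\left(-2 + 5\right)^{2} \right)} + 105 \cdot 23 = -22 + 105 \cdot 23 = -22 + 2415 = 2393$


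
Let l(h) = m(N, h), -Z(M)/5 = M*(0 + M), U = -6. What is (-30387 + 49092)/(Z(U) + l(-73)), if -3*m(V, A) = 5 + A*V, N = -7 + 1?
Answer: -56115/983 ≈ -57.085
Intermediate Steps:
N = -6
Z(M) = -5*M**2 (Z(M) = -5*M*(0 + M) = -5*M*M = -5*M**2)
m(V, A) = -5/3 - A*V/3 (m(V, A) = -(5 + A*V)/3 = -5/3 - A*V/3)
l(h) = -5/3 + 2*h (l(h) = -5/3 - 1/3*h*(-6) = -5/3 + 2*h)
(-30387 + 49092)/(Z(U) + l(-73)) = (-30387 + 49092)/(-5*(-6)**2 + (-5/3 + 2*(-73))) = 18705/(-5*36 + (-5/3 - 146)) = 18705/(-180 - 443/3) = 18705/(-983/3) = 18705*(-3/983) = -56115/983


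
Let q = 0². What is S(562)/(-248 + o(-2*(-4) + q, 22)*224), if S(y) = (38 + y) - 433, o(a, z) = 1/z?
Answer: -1837/2616 ≈ -0.70222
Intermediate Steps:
q = 0
S(y) = -395 + y
S(562)/(-248 + o(-2*(-4) + q, 22)*224) = (-395 + 562)/(-248 + 224/22) = 167/(-248 + (1/22)*224) = 167/(-248 + 112/11) = 167/(-2616/11) = 167*(-11/2616) = -1837/2616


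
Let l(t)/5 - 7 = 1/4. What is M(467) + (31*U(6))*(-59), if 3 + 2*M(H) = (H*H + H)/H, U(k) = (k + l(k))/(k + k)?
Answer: -297941/48 ≈ -6207.1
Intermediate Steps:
l(t) = 145/4 (l(t) = 35 + 5/4 = 145/4)
U(k) = (145/4 + k)/(2*k) (U(k) = (k + 145/4)/(k + k) = (145/4 + k)/((2*k)) = (145/4 + k)*(1/(2*k)) = (145/4 + k)/(2*k))
M(H) = -3/2 + (H + H**2)/(2*H) (M(H) = -3/2 + ((H*H + H)/H)/2 = -3/2 + ((H**2 + H)/H)/2 = -3/2 + ((H + H**2)/H)/2 = -3/2 + (H + H**2)/(2*H))
M(467) + (31*U(6))*(-59) = (-1 + (1/2)*467) + (31*((1/8)*(145 + 4*6)/6))*(-59) = (-1 + 467/2) + (31*((1/8)*(1/6)*(145 + 24)))*(-59) = 465/2 + (31*((1/8)*(1/6)*169))*(-59) = 465/2 + (31*(169/48))*(-59) = 465/2 + (5239/48)*(-59) = 465/2 - 309101/48 = -297941/48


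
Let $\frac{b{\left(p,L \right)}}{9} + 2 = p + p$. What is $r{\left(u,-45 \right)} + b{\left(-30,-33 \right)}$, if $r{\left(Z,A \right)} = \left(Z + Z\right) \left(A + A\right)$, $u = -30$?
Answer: $4842$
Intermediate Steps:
$b{\left(p,L \right)} = -18 + 18 p$ ($b{\left(p,L \right)} = -18 + 9 \left(p + p\right) = -18 + 9 \cdot 2 p = -18 + 18 p$)
$r{\left(Z,A \right)} = 4 A Z$ ($r{\left(Z,A \right)} = 2 Z 2 A = 4 A Z$)
$r{\left(u,-45 \right)} + b{\left(-30,-33 \right)} = 4 \left(-45\right) \left(-30\right) + \left(-18 + 18 \left(-30\right)\right) = 5400 - 558 = 4842$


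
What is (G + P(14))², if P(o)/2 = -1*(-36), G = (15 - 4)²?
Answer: 37249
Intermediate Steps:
G = 121 (G = 11² = 121)
P(o) = 72 (P(o) = 2*(-1*(-36)) = 2*36 = 72)
(G + P(14))² = (121 + 72)² = 193² = 37249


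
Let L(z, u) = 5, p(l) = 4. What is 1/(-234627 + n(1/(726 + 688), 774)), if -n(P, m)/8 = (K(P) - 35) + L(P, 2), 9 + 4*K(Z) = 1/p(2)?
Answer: -2/468739 ≈ -4.2668e-6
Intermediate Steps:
K(Z) = -35/16 (K(Z) = -9/4 + (¼)/4 = -9/4 + (¼)*(¼) = -9/4 + 1/16 = -35/16)
n(P, m) = 515/2 (n(P, m) = -8*((-35/16 - 35) + 5) = -8*(-595/16 + 5) = -8*(-515/16) = 515/2)
1/(-234627 + n(1/(726 + 688), 774)) = 1/(-234627 + 515/2) = 1/(-468739/2) = -2/468739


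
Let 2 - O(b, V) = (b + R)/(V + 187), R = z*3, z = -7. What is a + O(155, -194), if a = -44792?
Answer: -313396/7 ≈ -44771.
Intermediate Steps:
R = -21 (R = -7*3 = -21)
O(b, V) = 2 - (-21 + b)/(187 + V) (O(b, V) = 2 - (b - 21)/(V + 187) = 2 - (-21 + b)/(187 + V))
a + O(155, -194) = -44792 + (395 - 1*155 + 2*(-194))/(187 - 194) = -44792 + (395 - 155 - 388)/(-7) = -44792 - ⅐*(-148) = -44792 + 148/7 = -313396/7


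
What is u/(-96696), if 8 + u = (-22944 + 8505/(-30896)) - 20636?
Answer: 1346703353/2987519616 ≈ 0.45078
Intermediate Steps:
u = -1346703353/30896 (u = -8 + ((-22944 + 8505/(-30896)) - 20636) = -8 + ((-22944 + 8505*(-1/30896)) - 20636) = -8 + ((-22944 - 8505/30896) - 20636) = -8 + (-708886329/30896 - 20636) = -8 - 1346456185/30896 = -1346703353/30896 ≈ -43588.)
u/(-96696) = -1346703353/30896/(-96696) = -1346703353/30896*(-1/96696) = 1346703353/2987519616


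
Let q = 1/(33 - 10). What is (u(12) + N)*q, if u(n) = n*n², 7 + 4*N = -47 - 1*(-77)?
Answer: 6935/92 ≈ 75.380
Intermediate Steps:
N = 23/4 (N = -7/4 + (-47 - 1*(-77))/4 = -7/4 + (-47 + 77)/4 = -7/4 + (¼)*30 = -7/4 + 15/2 = 23/4 ≈ 5.7500)
q = 1/23 ≈ 0.043478
u(n) = n³
(u(12) + N)*q = (12³ + 23/4)*(1/23) = (1728 + 23/4)*(1/23) = (6935/4)*(1/23) = 6935/92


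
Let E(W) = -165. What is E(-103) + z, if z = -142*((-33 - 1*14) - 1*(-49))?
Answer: -449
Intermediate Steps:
z = -284 (z = -142*((-33 - 14) + 49) = -142*(-47 + 49) = -142*2 = -284)
E(-103) + z = -165 - 284 = -449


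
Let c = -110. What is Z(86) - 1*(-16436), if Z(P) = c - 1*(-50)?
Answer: 16376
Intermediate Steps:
Z(P) = -60 (Z(P) = -110 - 1*(-50) = -110 + 50 = -60)
Z(86) - 1*(-16436) = -60 - 1*(-16436) = -60 + 16436 = 16376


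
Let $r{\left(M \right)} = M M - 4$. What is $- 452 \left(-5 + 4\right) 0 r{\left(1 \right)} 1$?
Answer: $0$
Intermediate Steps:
$r{\left(M \right)} = -4 + M^{2}$ ($r{\left(M \right)} = M^{2} - 4 = -4 + M^{2}$)
$- 452 \left(-5 + 4\right) 0 r{\left(1 \right)} 1 = - 452 \left(-5 + 4\right) 0 \left(-4 + 1^{2}\right) 1 = - 452 \left(-1\right) 0 \left(-4 + 1\right) 1 = - 452 \cdot 0 \left(-3\right) 1 = - 452 \cdot 0 \cdot 1 = \left(-452\right) 0 = 0$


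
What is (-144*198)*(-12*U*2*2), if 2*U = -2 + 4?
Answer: 1368576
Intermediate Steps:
U = 1 (U = (-2 + 4)/2 = (1/2)*2 = 1)
(-144*198)*(-12*U*2*2) = (-144*198)*(-12*1*2*2) = -(-342144)*2*2 = -(-342144)*4 = -28512*(-48) = 1368576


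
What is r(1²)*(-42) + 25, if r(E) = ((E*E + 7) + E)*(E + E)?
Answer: -731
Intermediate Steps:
r(E) = 2*E*(7 + E + E²) (r(E) = ((E² + 7) + E)*(2*E) = ((7 + E²) + E)*(2*E) = (7 + E + E²)*(2*E) = 2*E*(7 + E + E²))
r(1²)*(-42) + 25 = (2*1²*(7 + 1² + (1²)²))*(-42) + 25 = (2*1*(7 + 1 + 1²))*(-42) + 25 = (2*1*(7 + 1 + 1))*(-42) + 25 = (2*1*9)*(-42) + 25 = 18*(-42) + 25 = -756 + 25 = -731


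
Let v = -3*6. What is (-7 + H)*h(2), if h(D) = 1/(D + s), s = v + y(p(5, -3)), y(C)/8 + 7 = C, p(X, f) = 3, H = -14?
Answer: 7/16 ≈ 0.43750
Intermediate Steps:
y(C) = -56 + 8*C
v = -18
s = -50 (s = -18 + (-56 + 8*3) = -18 + (-56 + 24) = -18 - 32 = -50)
h(D) = 1/(-50 + D) (h(D) = 1/(D - 50) = 1/(-50 + D))
(-7 + H)*h(2) = (-7 - 14)/(-50 + 2) = -21/(-48) = -21*(-1/48) = 7/16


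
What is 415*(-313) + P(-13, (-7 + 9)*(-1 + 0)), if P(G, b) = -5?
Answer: -129900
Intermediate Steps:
415*(-313) + P(-13, (-7 + 9)*(-1 + 0)) = 415*(-313) - 5 = -129895 - 5 = -129900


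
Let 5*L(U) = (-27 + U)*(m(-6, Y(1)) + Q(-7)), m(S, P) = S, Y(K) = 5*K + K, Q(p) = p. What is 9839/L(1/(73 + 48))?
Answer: 5952595/42458 ≈ 140.20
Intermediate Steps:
Y(K) = 6*K
L(U) = 351/5 - 13*U/5 (L(U) = ((-27 + U)*(-6 - 7))/5 = ((-27 + U)*(-13))/5 = (351 - 13*U)/5 = 351/5 - 13*U/5)
9839/L(1/(73 + 48)) = 9839/(351/5 - 13/(5*(73 + 48))) = 9839/(351/5 - 13/5/121) = 9839/(351/5 - 13/5*1/121) = 9839/(351/5 - 13/605) = 9839/(42458/605) = 9839*(605/42458) = 5952595/42458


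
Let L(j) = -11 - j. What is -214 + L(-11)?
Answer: -214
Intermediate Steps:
-214 + L(-11) = -214 + (-11 - 1*(-11)) = -214 + (-11 + 11) = -214 + 0 = -214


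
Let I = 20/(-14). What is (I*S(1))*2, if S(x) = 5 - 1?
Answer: -80/7 ≈ -11.429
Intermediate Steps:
I = -10/7 (I = 20*(-1/14) = -10/7 ≈ -1.4286)
S(x) = 4
(I*S(1))*2 = -10/7*4*2 = -40/7*2 = -80/7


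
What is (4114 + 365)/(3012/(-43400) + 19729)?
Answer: 48597150/214058897 ≈ 0.22703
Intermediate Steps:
(4114 + 365)/(3012/(-43400) + 19729) = 4479/(3012*(-1/43400) + 19729) = 4479/(-753/10850 + 19729) = 4479/(214058897/10850) = 4479*(10850/214058897) = 48597150/214058897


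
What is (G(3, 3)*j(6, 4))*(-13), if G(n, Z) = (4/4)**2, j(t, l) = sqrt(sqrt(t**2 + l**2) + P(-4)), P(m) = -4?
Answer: -13*sqrt(-4 + 2*sqrt(13)) ≈ -23.295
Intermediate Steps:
j(t, l) = sqrt(-4 + sqrt(l**2 + t**2)) (j(t, l) = sqrt(sqrt(t**2 + l**2) - 4) = sqrt(sqrt(l**2 + t**2) - 4) = sqrt(-4 + sqrt(l**2 + t**2)))
G(n, Z) = 1 (G(n, Z) = (4*(1/4))**2 = 1**2 = 1)
(G(3, 3)*j(6, 4))*(-13) = (1*sqrt(-4 + sqrt(4**2 + 6**2)))*(-13) = (1*sqrt(-4 + sqrt(16 + 36)))*(-13) = (1*sqrt(-4 + sqrt(52)))*(-13) = (1*sqrt(-4 + 2*sqrt(13)))*(-13) = sqrt(-4 + 2*sqrt(13))*(-13) = -13*sqrt(-4 + 2*sqrt(13))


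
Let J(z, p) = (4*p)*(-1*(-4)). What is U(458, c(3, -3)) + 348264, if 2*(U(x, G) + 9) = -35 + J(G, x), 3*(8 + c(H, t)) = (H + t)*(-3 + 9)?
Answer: 703803/2 ≈ 3.5190e+5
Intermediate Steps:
c(H, t) = -8 + 2*H + 2*t (c(H, t) = -8 + ((H + t)*(-3 + 9))/3 = -8 + ((H + t)*6)/3 = -8 + (6*H + 6*t)/3 = -8 + (2*H + 2*t) = -8 + 2*H + 2*t)
J(z, p) = 16*p (J(z, p) = (4*p)*4 = 16*p)
U(x, G) = -53/2 + 8*x (U(x, G) = -9 + (-35 + 16*x)/2 = -9 + (-35/2 + 8*x) = -53/2 + 8*x)
U(458, c(3, -3)) + 348264 = (-53/2 + 8*458) + 348264 = (-53/2 + 3664) + 348264 = 7275/2 + 348264 = 703803/2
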